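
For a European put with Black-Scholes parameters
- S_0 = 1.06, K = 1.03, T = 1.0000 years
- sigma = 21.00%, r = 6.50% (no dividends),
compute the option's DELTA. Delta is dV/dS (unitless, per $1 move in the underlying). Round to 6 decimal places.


d1 = 0.5512385994; d2 = 0.3412385994
phi(d1) = 0.3427100482; exp(-qT) = 1.0000000000; exp(-rT) = 0.9370674634
N(-d1) = 0.2907350615
Delta = -exp(-qT) * N(-d1) = -1.0000000000 * 0.2907350615 = -0.290735

Answer: Delta = -0.290735


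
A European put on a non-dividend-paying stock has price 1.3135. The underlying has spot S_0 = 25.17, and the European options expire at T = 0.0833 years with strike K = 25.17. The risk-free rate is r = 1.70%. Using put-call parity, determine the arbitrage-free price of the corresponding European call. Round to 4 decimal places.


Put-call parity: C - P = S_0 * exp(-qT) - K * exp(-rT).
S_0 * exp(-qT) = 25.1700 * 1.00000000 = 25.17000000
K * exp(-rT) = 25.1700 * 0.99858490 = 25.13438199
C = P + S*exp(-qT) - K*exp(-rT)
C = 1.3135 + 25.17000000 - 25.13438199 = 1.3491

Answer: Call price = 1.3491


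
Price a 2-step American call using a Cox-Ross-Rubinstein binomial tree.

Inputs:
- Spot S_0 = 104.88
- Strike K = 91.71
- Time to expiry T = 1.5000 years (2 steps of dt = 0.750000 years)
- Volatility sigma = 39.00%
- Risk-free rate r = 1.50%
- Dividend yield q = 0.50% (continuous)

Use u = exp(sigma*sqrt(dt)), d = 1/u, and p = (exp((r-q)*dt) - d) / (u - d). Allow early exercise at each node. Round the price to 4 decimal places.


dt = T/N = 0.750000
u = exp(sigma*sqrt(dt)) = 1.401790; d = 1/u = 0.713374
p = (exp((r-q)*dt) - d) / (u - d) = 0.427292
Discount per step: exp(-r*dt) = 0.988813
Stock lattice S(k, i) with i counting down-moves:
  k=0: S(0,0) = 104.8800
  k=1: S(1,0) = 147.0197; S(1,1) = 74.8186
  k=2: S(2,0) = 206.0908; S(2,1) = 104.8800; S(2,2) = 53.3736
Terminal payoffs V(N, i) = max(S_T - K, 0):
  V(2,0) = 114.380760; V(2,1) = 13.170000; V(2,2) = 0.000000
Backward induction: V(k, i) = exp(-r*dt) * [p * V(k+1, i) + (1-p) * V(k+1, i+1)]; then take max(V_cont, immediate exercise) for American.
  V(1,0) = exp(-r*dt) * [p*114.380760 + (1-p)*13.170000] = 55.785387; exercise = 55.309723; V(1,0) = max -> 55.785387
  V(1,1) = exp(-r*dt) * [p*13.170000 + (1-p)*0.000000] = 5.564478; exercise = 0.000000; V(1,1) = max -> 5.564478
  V(0,0) = exp(-r*dt) * [p*55.785387 + (1-p)*5.564478] = 26.721144; exercise = 13.170000; V(0,0) = max -> 26.721144

Answer: Price = V(0,0) = 26.7211


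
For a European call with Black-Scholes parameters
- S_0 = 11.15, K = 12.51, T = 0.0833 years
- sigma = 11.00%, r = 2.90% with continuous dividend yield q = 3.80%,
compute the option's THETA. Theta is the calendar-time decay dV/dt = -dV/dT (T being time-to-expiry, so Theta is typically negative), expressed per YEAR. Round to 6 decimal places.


Answer: Theta = -0.001137

Derivation:
d1 = -3.6328233739; d2 = -3.6645712873
phi(d1) = 0.0005434128; exp(-qT) = 0.9968396046; exp(-rT) = 0.9975872155
Theta = -S*exp(-qT)*phi(d1)*sigma/(2*sqrt(T)) - r*K*exp(-rT)*N(d2) + q*S*exp(-qT)*N(d1)
N(d1) = 0.0001401685; N(d2) = 0.0001238766; sqrt(T) = 0.2886173938
Term 1 = -11.1500 * 0.9968396046 * 0.0005434128 * 0.1100 / (2 * 0.2886173938) = -0.0011509864
Term 2 = -0.0290 * 12.5100 * 0.9975872155 * 0.0001238766 = -0.0000448328
Term 3 = 0.0380 * 11.1500 * 0.9968396046 * 0.0001401685 = 0.0000592017
Theta = -0.0011509864 + (-0.0000448328) + (0.0000592017) = -0.001137


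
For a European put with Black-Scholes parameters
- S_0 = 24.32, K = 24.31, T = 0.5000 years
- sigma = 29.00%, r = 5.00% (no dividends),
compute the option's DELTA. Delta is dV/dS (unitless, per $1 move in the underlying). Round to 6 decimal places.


Answer: Delta = -0.410425

Derivation:
d1 = 0.2264510382; d2 = 0.0213900717
phi(d1) = 0.3888434068; exp(-qT) = 1.0000000000; exp(-rT) = 0.9753099120
N(-d1) = 0.4104253180
Delta = -exp(-qT) * N(-d1) = -1.0000000000 * 0.4104253180 = -0.410425


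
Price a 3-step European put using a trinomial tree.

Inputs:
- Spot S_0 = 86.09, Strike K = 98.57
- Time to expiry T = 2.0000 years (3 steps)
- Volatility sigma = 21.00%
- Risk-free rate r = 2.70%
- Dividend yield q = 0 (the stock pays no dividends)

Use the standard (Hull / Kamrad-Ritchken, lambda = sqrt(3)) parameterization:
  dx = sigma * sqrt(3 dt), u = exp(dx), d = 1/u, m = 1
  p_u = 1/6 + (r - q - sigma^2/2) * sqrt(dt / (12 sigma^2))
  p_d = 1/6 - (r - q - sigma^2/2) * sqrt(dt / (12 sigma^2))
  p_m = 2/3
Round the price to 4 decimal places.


dt = T/N = 0.666667; dx = sigma*sqrt(3*dt) = 0.296985
u = exp(dx) = 1.345795; d = 1/u = 0.743055
p_u = 0.172223, p_m = 0.666667, p_d = 0.161111
Discount per step: exp(-r*dt) = 0.982161
Stock lattice S(k, j) with j the centered position index:
  k=0: S(0,+0) = 86.0900
  k=1: S(1,-1) = 63.9696; S(1,+0) = 86.0900; S(1,+1) = 115.8595
  k=2: S(2,-2) = 47.5330; S(2,-1) = 63.9696; S(2,+0) = 86.0900; S(2,+1) = 115.8595; S(2,+2) = 155.9231
  k=3: S(3,-3) = 35.3196; S(3,-2) = 47.5330; S(3,-1) = 63.9696; S(3,+0) = 86.0900; S(3,+1) = 115.8595; S(3,+2) = 155.9231; S(3,+3) = 209.8405
Terminal payoffs V(N, j) = max(K - S_T, 0):
  V(3,-3) = 63.250376; V(3,-2) = 51.037031; V(3,-1) = 34.600372; V(3,+0) = 12.480000; V(3,+1) = 0.000000; V(3,+2) = 0.000000; V(3,+3) = 0.000000
Backward induction: V(k, j) = exp(-r*dt) * [p_u * V(k+1, j+1) + p_m * V(k+1, j) + p_d * V(k+1, j-1)]
  V(2,-2) = exp(-r*dt) * [p_u*34.600372 + p_m*51.037031 + p_d*63.250376] = 49.278918
  V(2,-1) = exp(-r*dt) * [p_u*12.480000 + p_m*34.600372 + p_d*51.037031] = 32.842355
  V(2,+0) = exp(-r*dt) * [p_u*0.000000 + p_m*12.480000 + p_d*34.600372] = 13.646631
  V(2,+1) = exp(-r*dt) * [p_u*0.000000 + p_m*0.000000 + p_d*12.480000] = 1.974795
  V(2,+2) = exp(-r*dt) * [p_u*0.000000 + p_m*0.000000 + p_d*0.000000] = 0.000000
  V(1,-1) = exp(-r*dt) * [p_u*13.646631 + p_m*32.842355 + p_d*49.278918] = 31.610389
  V(1,+0) = exp(-r*dt) * [p_u*1.974795 + p_m*13.646631 + p_d*32.842355] = 14.466365
  V(1,+1) = exp(-r*dt) * [p_u*0.000000 + p_m*1.974795 + p_d*13.646631] = 3.452443
  V(0,+0) = exp(-r*dt) * [p_u*3.452443 + p_m*14.466365 + p_d*31.610389] = 15.058108

Answer: Price = V(0,0) = 15.0581


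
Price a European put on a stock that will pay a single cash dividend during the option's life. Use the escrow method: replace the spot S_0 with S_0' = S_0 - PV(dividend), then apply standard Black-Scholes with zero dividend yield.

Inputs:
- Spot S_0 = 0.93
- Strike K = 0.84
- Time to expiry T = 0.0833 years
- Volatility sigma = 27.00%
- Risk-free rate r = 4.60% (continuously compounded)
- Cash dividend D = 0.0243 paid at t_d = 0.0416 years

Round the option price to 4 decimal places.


Answer: Price = 0.0055

Derivation:
PV(D) = D * exp(-r * t_d) = 0.0243 * 0.99808823 = 0.02425354
S_0' = S_0 - PV(D) = 0.9300 - 0.02425354 = 0.90574646
d1 = (ln(S_0'/K) + (r + sigma^2/2)*T) / (sigma*sqrt(T)) = 1.05516612
d2 = d1 - sigma*sqrt(T) = 0.97723943
exp(-rT) = 0.99617553
N(-d1) = 0.14567468; N(-d2) = 0.16422532
P = K * exp(-rT) * N(-d2) - S_0' * N(-d1) = 0.8400 * 0.99617553 * 0.16422532 - 0.90574646 * 0.14567468 = 0.0055


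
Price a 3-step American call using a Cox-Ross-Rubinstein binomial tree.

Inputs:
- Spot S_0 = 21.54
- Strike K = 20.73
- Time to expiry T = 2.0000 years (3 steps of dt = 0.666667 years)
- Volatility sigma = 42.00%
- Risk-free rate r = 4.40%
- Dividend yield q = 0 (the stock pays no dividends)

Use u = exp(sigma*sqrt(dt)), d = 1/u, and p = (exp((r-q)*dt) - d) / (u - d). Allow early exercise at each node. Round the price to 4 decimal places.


dt = T/N = 0.666667
u = exp(sigma*sqrt(dt)) = 1.409068; d = 1/u = 0.709689
p = (exp((r-q)*dt) - d) / (u - d) = 0.457661
Discount per step: exp(-r*dt) = 0.971093
Stock lattice S(k, i) with i counting down-moves:
  k=0: S(0,0) = 21.5400
  k=1: S(1,0) = 30.3513; S(1,1) = 15.2867
  k=2: S(2,0) = 42.7671; S(2,1) = 21.5400; S(2,2) = 10.8488
  k=3: S(3,0) = 60.2617; S(3,1) = 30.3513; S(3,2) = 15.2867; S(3,3) = 7.6993
Terminal payoffs V(N, i) = max(S_T - K, 0):
  V(3,0) = 39.531737; V(3,1) = 9.621327; V(3,2) = 0.000000; V(3,3) = 0.000000
Backward induction: V(k, i) = exp(-r*dt) * [p * V(k+1, i) + (1-p) * V(k+1, i+1)]; then take max(V_cont, immediate exercise) for American.
  V(2,0) = exp(-r*dt) * [p*39.531737 + (1-p)*9.621327] = 22.636335; exercise = 22.037086; V(2,0) = max -> 22.636335
  V(2,1) = exp(-r*dt) * [p*9.621327 + (1-p)*0.000000] = 4.276023; exercise = 0.810000; V(2,1) = max -> 4.276023
  V(2,2) = exp(-r*dt) * [p*0.000000 + (1-p)*0.000000] = 0.000000; exercise = 0.000000; V(2,2) = max -> 0.000000
  V(1,0) = exp(-r*dt) * [p*22.636335 + (1-p)*4.276023] = 12.312319; exercise = 9.621327; V(1,0) = max -> 12.312319
  V(1,1) = exp(-r*dt) * [p*4.276023 + (1-p)*0.000000] = 1.900400; exercise = 0.000000; V(1,1) = max -> 1.900400
  V(0,0) = exp(-r*dt) * [p*12.312319 + (1-p)*1.900400] = 6.472851; exercise = 0.810000; V(0,0) = max -> 6.472851

Answer: Price = V(0,0) = 6.4729


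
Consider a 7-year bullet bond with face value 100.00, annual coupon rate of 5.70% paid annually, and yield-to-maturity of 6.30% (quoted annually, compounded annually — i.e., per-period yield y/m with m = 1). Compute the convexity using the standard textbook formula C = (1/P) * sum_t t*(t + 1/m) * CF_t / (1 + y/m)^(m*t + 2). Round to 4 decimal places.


Answer: Convexity = 39.7121

Derivation:
Coupon per period c = face * coupon_rate / m = 5.700000
Periods per year m = 1; per-period yield y/m = 0.063000
Number of cashflows N = 7
Cashflows (t years, CF_t, discount factor 1/(1+y/m)^(m*t), PV):
  t = 1.0000: CF_t = 5.700000, DF = 0.940734, PV = 5.362183
  t = 2.0000: CF_t = 5.700000, DF = 0.884980, PV = 5.044386
  t = 3.0000: CF_t = 5.700000, DF = 0.832531, PV = 4.745424
  t = 4.0000: CF_t = 5.700000, DF = 0.783190, PV = 4.464181
  t = 5.0000: CF_t = 5.700000, DF = 0.736773, PV = 4.199606
  t = 6.0000: CF_t = 5.700000, DF = 0.693107, PV = 3.950711
  t = 7.0000: CF_t = 105.700000, DF = 0.652029, PV = 68.919503
Price P = sum_t PV_t = 96.685994
Convexity numerator sum_t t*(t + 1/m) * CF_t / (1+y/m)^(m*t + 2):
  t = 1.0000: term = 9.490849
  t = 2.0000: term = 26.785086
  t = 3.0000: term = 50.395270
  t = 4.0000: term = 79.014221
  t = 5.0000: term = 111.497020
  t = 6.0000: term = 146.844617
  t = 7.0000: term = 3415.573486
Convexity = (1/P) * sum = 3839.600549 / 96.685994 = 39.712066


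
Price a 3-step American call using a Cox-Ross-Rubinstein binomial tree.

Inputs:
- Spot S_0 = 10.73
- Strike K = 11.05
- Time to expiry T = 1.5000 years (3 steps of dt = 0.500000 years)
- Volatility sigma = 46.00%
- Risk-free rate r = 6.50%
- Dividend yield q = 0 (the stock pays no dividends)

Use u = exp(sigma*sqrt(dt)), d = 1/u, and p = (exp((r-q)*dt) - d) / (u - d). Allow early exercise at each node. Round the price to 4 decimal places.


Answer: Price = V(0,0) = 2.8432

Derivation:
dt = T/N = 0.500000
u = exp(sigma*sqrt(dt)) = 1.384403; d = 1/u = 0.722333
p = (exp((r-q)*dt) - d) / (u - d) = 0.469287
Discount per step: exp(-r*dt) = 0.968022
Stock lattice S(k, i) with i counting down-moves:
  k=0: S(0,0) = 10.7300
  k=1: S(1,0) = 14.8546; S(1,1) = 7.7506
  k=2: S(2,0) = 20.5648; S(2,1) = 10.7300; S(2,2) = 5.5985
  k=3: S(3,0) = 28.4700; S(3,1) = 14.8546; S(3,2) = 7.7506; S(3,3) = 4.0440
Terminal payoffs V(N, i) = max(S_T - K, 0):
  V(3,0) = 17.420000; V(3,1) = 3.804646; V(3,2) = 0.000000; V(3,3) = 0.000000
Backward induction: V(k, i) = exp(-r*dt) * [p * V(k+1, i) + (1-p) * V(k+1, i+1)]; then take max(V_cont, immediate exercise) for American.
  V(2,0) = exp(-r*dt) * [p*17.420000 + (1-p)*3.804646] = 9.868171; exercise = 9.514819; V(2,0) = max -> 9.868171
  V(2,1) = exp(-r*dt) * [p*3.804646 + (1-p)*0.000000] = 1.728376; exercise = 0.000000; V(2,1) = max -> 1.728376
  V(2,2) = exp(-r*dt) * [p*0.000000 + (1-p)*0.000000] = 0.000000; exercise = 0.000000; V(2,2) = max -> 0.000000
  V(1,0) = exp(-r*dt) * [p*9.868171 + (1-p)*1.728376] = 5.370856; exercise = 3.804646; V(1,0) = max -> 5.370856
  V(1,1) = exp(-r*dt) * [p*1.728376 + (1-p)*0.000000] = 0.785167; exercise = 0.000000; V(1,1) = max -> 0.785167
  V(0,0) = exp(-r*dt) * [p*5.370856 + (1-p)*0.785167] = 2.843248; exercise = 0.000000; V(0,0) = max -> 2.843248


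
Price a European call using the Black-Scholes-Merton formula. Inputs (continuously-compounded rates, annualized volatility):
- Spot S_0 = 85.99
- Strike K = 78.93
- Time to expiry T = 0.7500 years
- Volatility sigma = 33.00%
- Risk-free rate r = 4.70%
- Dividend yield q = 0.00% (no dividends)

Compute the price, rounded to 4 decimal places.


d1 = (ln(S/K) + (r - q + 0.5*sigma^2) * T) / (sigma * sqrt(T)) = 0.56600316
d2 = d1 - sigma * sqrt(T) = 0.28021477
exp(-rT) = 0.96536405; exp(-qT) = 1.00000000
C = S_0 * exp(-qT) * N(d1) - K * exp(-rT) * N(d2)
N(d1) = 0.71430418; N(d2) = 0.61034363
C = 85.9900 * 1.00000000 * 0.71430418 - 78.9300 * 0.96536405 * 0.61034363 = 14.9172

Answer: Price = 14.9172


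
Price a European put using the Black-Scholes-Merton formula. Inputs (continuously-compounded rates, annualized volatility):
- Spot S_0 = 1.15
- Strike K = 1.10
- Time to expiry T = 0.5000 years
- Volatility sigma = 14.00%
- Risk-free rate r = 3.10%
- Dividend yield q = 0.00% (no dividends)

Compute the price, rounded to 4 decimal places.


Answer: Price = 0.0185

Derivation:
d1 = (ln(S/K) + (r - q + 0.5*sigma^2) * T) / (sigma * sqrt(T)) = 0.65510173
d2 = d1 - sigma * sqrt(T) = 0.55610678
exp(-rT) = 0.98461951; exp(-qT) = 1.00000000
P = K * exp(-rT) * N(-d2) - S_0 * exp(-qT) * N(-d1)
N(-d1) = 0.25620113; N(-d2) = 0.28906893
P = 1.1000 * 0.98461951 * 0.28906893 - 1.1500 * 1.00000000 * 0.25620113 = 0.0185


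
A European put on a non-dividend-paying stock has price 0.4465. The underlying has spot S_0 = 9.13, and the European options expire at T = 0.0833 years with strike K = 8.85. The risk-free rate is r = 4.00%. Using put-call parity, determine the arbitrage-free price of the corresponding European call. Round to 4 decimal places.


Answer: Call price = 0.7559

Derivation:
Put-call parity: C - P = S_0 * exp(-qT) - K * exp(-rT).
S_0 * exp(-qT) = 9.1300 * 1.00000000 = 9.13000000
K * exp(-rT) = 8.8500 * 0.99667354 = 8.82056087
C = P + S*exp(-qT) - K*exp(-rT)
C = 0.4465 + 9.13000000 - 8.82056087 = 0.7559


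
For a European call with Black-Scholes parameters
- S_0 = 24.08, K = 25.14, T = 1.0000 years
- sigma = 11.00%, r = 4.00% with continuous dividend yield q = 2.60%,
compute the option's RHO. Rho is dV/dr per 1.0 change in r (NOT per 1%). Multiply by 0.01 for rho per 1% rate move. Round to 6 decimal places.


Answer: Rho = 9.051327

Derivation:
d1 = -0.2093507520; d2 = -0.3193507520
phi(d1) = 0.3902950053; exp(-qT) = 0.9743350896; exp(-rT) = 0.9607894392
N(d2) = 0.3747302756
Rho = K*T*exp(-rT)*N(d2) = 25.1400 * 1.0000 * 0.9607894392 * 0.3747302756 = 9.051327


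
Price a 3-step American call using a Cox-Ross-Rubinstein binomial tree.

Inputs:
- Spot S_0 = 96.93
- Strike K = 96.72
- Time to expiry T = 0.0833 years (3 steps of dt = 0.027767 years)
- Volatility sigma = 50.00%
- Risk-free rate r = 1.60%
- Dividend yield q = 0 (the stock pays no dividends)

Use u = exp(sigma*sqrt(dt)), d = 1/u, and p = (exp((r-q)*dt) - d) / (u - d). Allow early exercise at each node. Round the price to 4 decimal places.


Answer: Price = V(0,0) = 6.2098

Derivation:
dt = T/N = 0.027767
u = exp(sigma*sqrt(dt)) = 1.086886; d = 1/u = 0.920060
p = (exp((r-q)*dt) - d) / (u - d) = 0.481847
Discount per step: exp(-r*dt) = 0.999556
Stock lattice S(k, i) with i counting down-moves:
  k=0: S(0,0) = 96.9300
  k=1: S(1,0) = 105.3519; S(1,1) = 89.1814
  k=2: S(2,0) = 114.5054; S(2,1) = 96.9300; S(2,2) = 82.0522
  k=3: S(3,0) = 124.4544; S(3,1) = 105.3519; S(3,2) = 89.1814; S(3,3) = 75.4929
Terminal payoffs V(N, i) = max(S_T - K, 0):
  V(3,0) = 27.734360; V(3,1) = 8.631853; V(3,2) = 0.000000; V(3,3) = 0.000000
Backward induction: V(k, i) = exp(-r*dt) * [p * V(k+1, i) + (1-p) * V(k+1, i+1)]; then take max(V_cont, immediate exercise) for American.
  V(2,0) = exp(-r*dt) * [p*27.734360 + (1-p)*8.631853] = 17.828407; exercise = 17.785448; V(2,0) = max -> 17.828407
  V(2,1) = exp(-r*dt) * [p*8.631853 + (1-p)*0.000000] = 4.157381; exercise = 0.210000; V(2,1) = max -> 4.157381
  V(2,2) = exp(-r*dt) * [p*0.000000 + (1-p)*0.000000] = 0.000000; exercise = 0.000000; V(2,2) = max -> 0.000000
  V(1,0) = exp(-r*dt) * [p*17.828407 + (1-p)*4.157381] = 10.739945; exercise = 8.631853; V(1,0) = max -> 10.739945
  V(1,1) = exp(-r*dt) * [p*4.157381 + (1-p)*0.000000] = 2.002330; exercise = 0.000000; V(1,1) = max -> 2.002330
  V(0,0) = exp(-r*dt) * [p*10.739945 + (1-p)*2.002330] = 6.209760; exercise = 0.210000; V(0,0) = max -> 6.209760


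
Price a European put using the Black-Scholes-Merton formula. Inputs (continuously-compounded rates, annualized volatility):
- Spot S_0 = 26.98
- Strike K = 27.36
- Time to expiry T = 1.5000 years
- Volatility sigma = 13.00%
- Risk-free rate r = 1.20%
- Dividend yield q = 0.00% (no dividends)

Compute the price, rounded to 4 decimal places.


Answer: Price = 1.6550

Derivation:
d1 = (ln(S/K) + (r - q + 0.5*sigma^2) * T) / (sigma * sqrt(T)) = 0.10481780
d2 = d1 - sigma * sqrt(T) = -0.05439903
exp(-rT) = 0.98216103; exp(-qT) = 1.00000000
P = K * exp(-rT) * N(-d2) - S_0 * exp(-qT) * N(-d1)
N(-d1) = 0.45826019; N(-d2) = 0.52169138
P = 27.3600 * 0.98216103 * 0.52169138 - 26.9800 * 1.00000000 * 0.45826019 = 1.6550


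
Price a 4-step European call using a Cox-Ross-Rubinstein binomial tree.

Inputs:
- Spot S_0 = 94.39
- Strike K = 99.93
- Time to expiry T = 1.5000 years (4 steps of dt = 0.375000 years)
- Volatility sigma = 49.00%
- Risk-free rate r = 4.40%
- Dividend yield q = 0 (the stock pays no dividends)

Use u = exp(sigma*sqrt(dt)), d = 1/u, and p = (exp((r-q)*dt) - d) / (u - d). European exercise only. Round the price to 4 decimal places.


dt = T/N = 0.375000
u = exp(sigma*sqrt(dt)) = 1.349943; d = 1/u = 0.740772
p = (exp((r-q)*dt) - d) / (u - d) = 0.452853
Discount per step: exp(-r*dt) = 0.983635
Stock lattice S(k, i) with i counting down-moves:
  k=0: S(0,0) = 94.3900
  k=1: S(1,0) = 127.4211; S(1,1) = 69.9215
  k=2: S(2,0) = 172.0113; S(2,1) = 94.3900; S(2,2) = 51.7959
  k=3: S(3,0) = 232.2055; S(3,1) = 127.4211; S(3,2) = 69.9215; S(3,3) = 38.3689
  k=4: S(4,0) = 313.4642; S(4,1) = 172.0113; S(4,2) = 94.3900; S(4,3) = 51.7959; S(4,4) = 28.4226
Terminal payoffs V(N, i) = max(S_T - K, 0):
  V(4,0) = 213.534184; V(4,1) = 72.081291; V(4,2) = 0.000000; V(4,3) = 0.000000; V(4,4) = 0.000000
Backward induction: V(k, i) = exp(-r*dt) * [p * V(k+1, i) + (1-p) * V(k+1, i+1)].
  V(3,0) = exp(-r*dt) * [p*213.534184 + (1-p)*72.081291] = 133.910784
  V(3,1) = exp(-r*dt) * [p*72.081291 + (1-p)*0.000000] = 32.108043
  V(3,2) = exp(-r*dt) * [p*0.000000 + (1-p)*0.000000] = 0.000000
  V(3,3) = exp(-r*dt) * [p*0.000000 + (1-p)*0.000000] = 0.000000
  V(2,0) = exp(-r*dt) * [p*133.910784 + (1-p)*32.108043] = 76.929835
  V(2,1) = exp(-r*dt) * [p*32.108043 + (1-p)*0.000000] = 14.302274
  V(2,2) = exp(-r*dt) * [p*0.000000 + (1-p)*0.000000] = 0.000000
  V(1,0) = exp(-r*dt) * [p*76.929835 + (1-p)*14.302274] = 41.965176
  V(1,1) = exp(-r*dt) * [p*14.302274 + (1-p)*0.000000] = 6.370835
  V(0,0) = exp(-r*dt) * [p*41.965176 + (1-p)*6.370835] = 22.121797

Answer: Price = V(0,0) = 22.1218


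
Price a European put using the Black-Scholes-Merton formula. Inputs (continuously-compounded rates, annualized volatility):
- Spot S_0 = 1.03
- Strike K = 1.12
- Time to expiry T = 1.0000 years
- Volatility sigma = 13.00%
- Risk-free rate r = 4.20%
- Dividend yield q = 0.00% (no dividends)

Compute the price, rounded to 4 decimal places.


d1 = (ln(S/K) + (r - q + 0.5*sigma^2) * T) / (sigma * sqrt(T)) = -0.25630679
d2 = d1 - sigma * sqrt(T) = -0.38630679
exp(-rT) = 0.95886978; exp(-qT) = 1.00000000
P = K * exp(-rT) * N(-d2) - S_0 * exp(-qT) * N(-d1)
N(-d1) = 0.60114302; N(-d2) = 0.65036526
P = 1.1200 * 0.95886978 * 0.65036526 - 1.0300 * 1.00000000 * 0.60114302 = 0.0793

Answer: Price = 0.0793


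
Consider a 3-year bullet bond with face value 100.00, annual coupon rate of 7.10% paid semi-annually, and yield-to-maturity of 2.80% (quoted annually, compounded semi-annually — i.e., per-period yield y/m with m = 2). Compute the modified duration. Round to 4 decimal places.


Coupon per period c = face * coupon_rate / m = 3.550000
Periods per year m = 2; per-period yield y/m = 0.014000
Number of cashflows N = 6
Cashflows (t years, CF_t, discount factor 1/(1+y/m)^(m*t), PV):
  t = 0.5000: CF_t = 3.550000, DF = 0.986193, PV = 3.500986
  t = 1.0000: CF_t = 3.550000, DF = 0.972577, PV = 3.452649
  t = 1.5000: CF_t = 3.550000, DF = 0.959149, PV = 3.404979
  t = 2.0000: CF_t = 3.550000, DF = 0.945906, PV = 3.357968
  t = 2.5000: CF_t = 3.550000, DF = 0.932847, PV = 3.311605
  t = 3.0000: CF_t = 103.550000, DF = 0.919967, PV = 95.262587
Price P = sum_t PV_t = 112.290775
First compute Macaulay numerator sum_t t * PV_t:
  t * PV_t at t = 0.5000: 1.750493
  t * PV_t at t = 1.0000: 3.452649
  t * PV_t at t = 1.5000: 5.107469
  t * PV_t at t = 2.0000: 6.715936
  t * PV_t at t = 2.5000: 8.279013
  t * PV_t at t = 3.0000: 285.787762
Macaulay duration D = 311.093323 / 112.290775 = 2.770426
Modified duration = D / (1 + y/m) = 2.770426 / (1 + 0.014000) = 2.732176

Answer: Modified duration = 2.7322


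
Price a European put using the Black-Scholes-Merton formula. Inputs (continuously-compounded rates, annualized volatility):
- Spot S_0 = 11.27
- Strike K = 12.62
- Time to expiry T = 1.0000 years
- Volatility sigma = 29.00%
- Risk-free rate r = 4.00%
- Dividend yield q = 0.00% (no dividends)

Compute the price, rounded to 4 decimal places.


d1 = (ln(S/K) + (r - q + 0.5*sigma^2) * T) / (sigma * sqrt(T)) = -0.10720182
d2 = d1 - sigma * sqrt(T) = -0.39720182
exp(-rT) = 0.96078944; exp(-qT) = 1.00000000
P = K * exp(-rT) * N(-d2) - S_0 * exp(-qT) * N(-d1)
N(-d1) = 0.54268557; N(-d2) = 0.65439068
P = 12.6200 * 0.96078944 * 0.65439068 - 11.2700 * 1.00000000 * 0.54268557 = 1.8185

Answer: Price = 1.8185


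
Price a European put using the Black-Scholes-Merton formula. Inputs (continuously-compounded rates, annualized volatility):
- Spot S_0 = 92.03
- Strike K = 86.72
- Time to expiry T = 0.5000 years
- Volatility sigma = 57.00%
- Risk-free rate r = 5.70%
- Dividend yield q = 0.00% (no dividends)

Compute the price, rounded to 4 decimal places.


Answer: Price = 10.5354

Derivation:
d1 = (ln(S/K) + (r - q + 0.5*sigma^2) * T) / (sigma * sqrt(T)) = 0.41968666
d2 = d1 - sigma * sqrt(T) = 0.01663580
exp(-rT) = 0.97190229; exp(-qT) = 1.00000000
P = K * exp(-rT) * N(-d2) - S_0 * exp(-qT) * N(-d1)
N(-d1) = 0.33735718; N(-d2) = 0.49336358
P = 86.7200 * 0.97190229 * 0.49336358 - 92.0300 * 1.00000000 * 0.33735718 = 10.5354


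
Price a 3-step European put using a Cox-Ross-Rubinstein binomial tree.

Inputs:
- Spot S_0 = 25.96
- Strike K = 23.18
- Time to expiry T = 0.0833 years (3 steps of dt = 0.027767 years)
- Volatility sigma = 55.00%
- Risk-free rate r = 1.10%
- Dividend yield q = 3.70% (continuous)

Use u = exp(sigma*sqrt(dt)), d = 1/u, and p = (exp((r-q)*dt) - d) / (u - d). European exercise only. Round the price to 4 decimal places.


Answer: Price = V(0,0) = 0.5055

Derivation:
dt = T/N = 0.027767
u = exp(sigma*sqrt(dt)) = 1.095979; d = 1/u = 0.912426
p = (exp((r-q)*dt) - d) / (u - d) = 0.473172
Discount per step: exp(-r*dt) = 0.999695
Stock lattice S(k, i) with i counting down-moves:
  k=0: S(0,0) = 25.9600
  k=1: S(1,0) = 28.4516; S(1,1) = 23.6866
  k=2: S(2,0) = 31.1824; S(2,1) = 25.9600; S(2,2) = 21.6122
  k=3: S(3,0) = 34.1753; S(3,1) = 28.4516; S(3,2) = 23.6866; S(3,3) = 19.7196
Terminal payoffs V(N, i) = max(K - S_T, 0):
  V(3,0) = 0.000000; V(3,1) = 0.000000; V(3,2) = 0.000000; V(3,3) = 3.460423
Backward induction: V(k, i) = exp(-r*dt) * [p * V(k+1, i) + (1-p) * V(k+1, i+1)].
  V(2,0) = exp(-r*dt) * [p*0.000000 + (1-p)*0.000000] = 0.000000
  V(2,1) = exp(-r*dt) * [p*0.000000 + (1-p)*0.000000] = 0.000000
  V(2,2) = exp(-r*dt) * [p*0.000000 + (1-p)*3.460423] = 1.822490
  V(1,0) = exp(-r*dt) * [p*0.000000 + (1-p)*0.000000] = 0.000000
  V(1,1) = exp(-r*dt) * [p*0.000000 + (1-p)*1.822490] = 0.959845
  V(0,0) = exp(-r*dt) * [p*0.000000 + (1-p)*0.959845] = 0.505519


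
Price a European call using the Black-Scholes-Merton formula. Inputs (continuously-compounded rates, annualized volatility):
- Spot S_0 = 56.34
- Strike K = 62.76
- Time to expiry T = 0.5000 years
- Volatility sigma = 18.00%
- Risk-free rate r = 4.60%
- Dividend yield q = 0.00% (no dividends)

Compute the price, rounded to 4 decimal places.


d1 = (ln(S/K) + (r - q + 0.5*sigma^2) * T) / (sigma * sqrt(T)) = -0.60350122
d2 = d1 - sigma * sqrt(T) = -0.73078044
exp(-rT) = 0.97726248; exp(-qT) = 1.00000000
C = S_0 * exp(-qT) * N(d1) - K * exp(-rT) * N(d2)
N(d1) = 0.27308765; N(d2) = 0.23245664
C = 56.3400 * 1.00000000 * 0.27308765 - 62.7600 * 0.97726248 * 0.23245664 = 1.1285

Answer: Price = 1.1285


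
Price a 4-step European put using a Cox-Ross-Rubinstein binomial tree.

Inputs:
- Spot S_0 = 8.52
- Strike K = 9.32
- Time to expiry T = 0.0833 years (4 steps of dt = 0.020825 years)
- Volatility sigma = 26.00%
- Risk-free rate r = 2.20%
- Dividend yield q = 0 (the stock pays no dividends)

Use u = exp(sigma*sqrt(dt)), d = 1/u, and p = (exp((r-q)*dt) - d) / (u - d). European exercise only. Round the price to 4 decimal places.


dt = T/N = 0.020825
u = exp(sigma*sqrt(dt)) = 1.038233; d = 1/u = 0.963175
p = (exp((r-q)*dt) - d) / (u - d) = 0.496726
Discount per step: exp(-r*dt) = 0.999542
Stock lattice S(k, i) with i counting down-moves:
  k=0: S(0,0) = 8.5200
  k=1: S(1,0) = 8.8457; S(1,1) = 8.2063
  k=2: S(2,0) = 9.1839; S(2,1) = 8.5200; S(2,2) = 7.9041
  k=3: S(3,0) = 9.5351; S(3,1) = 8.8457; S(3,2) = 8.2063; S(3,3) = 7.6130
  k=4: S(4,0) = 9.8996; S(4,1) = 9.1839; S(4,2) = 8.5200; S(4,3) = 7.9041; S(4,4) = 7.3326
Terminal payoffs V(N, i) = max(K - S_T, 0):
  V(4,0) = 0.000000; V(4,1) = 0.136055; V(4,2) = 0.800000; V(4,3) = 1.415946; V(4,4) = 1.987362
Backward induction: V(k, i) = exp(-r*dt) * [p * V(k+1, i) + (1-p) * V(k+1, i+1)].
  V(3,0) = exp(-r*dt) * [p*0.000000 + (1-p)*0.136055] = 0.068441
  V(3,1) = exp(-r*dt) * [p*0.136055 + (1-p)*0.800000] = 0.469986
  V(3,2) = exp(-r*dt) * [p*0.800000 + (1-p)*1.415946] = 1.109481
  V(3,3) = exp(-r*dt) * [p*1.415946 + (1-p)*1.987362] = 1.702744
  V(2,0) = exp(-r*dt) * [p*0.068441 + (1-p)*0.469986] = 0.270404
  V(2,1) = exp(-r*dt) * [p*0.469986 + (1-p)*1.109481] = 0.791464
  V(2,2) = exp(-r*dt) * [p*1.109481 + (1-p)*1.702744] = 1.407410
  V(1,0) = exp(-r*dt) * [p*0.270404 + (1-p)*0.791464] = 0.532396
  V(1,1) = exp(-r*dt) * [p*0.791464 + (1-p)*1.407410] = 1.100949
  V(0,0) = exp(-r*dt) * [p*0.532396 + (1-p)*1.100949] = 0.818159

Answer: Price = V(0,0) = 0.8182


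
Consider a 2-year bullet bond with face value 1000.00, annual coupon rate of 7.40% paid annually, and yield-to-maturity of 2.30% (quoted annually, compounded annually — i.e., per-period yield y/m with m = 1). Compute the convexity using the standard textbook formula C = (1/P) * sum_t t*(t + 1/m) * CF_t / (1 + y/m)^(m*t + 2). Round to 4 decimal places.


Coupon per period c = face * coupon_rate / m = 74.000000
Periods per year m = 1; per-period yield y/m = 0.023000
Number of cashflows N = 2
Cashflows (t years, CF_t, discount factor 1/(1+y/m)^(m*t), PV):
  t = 1.0000: CF_t = 74.000000, DF = 0.977517, PV = 72.336266
  t = 2.0000: CF_t = 1074.000000, DF = 0.955540, PV = 1026.249631
Price P = sum_t PV_t = 1098.585897
Convexity numerator sum_t t*(t + 1/m) * CF_t / (1+y/m)^(m*t + 2):
  t = 1.0000: term = 138.240347
  t = 2.0000: term = 5883.733547
Convexity = (1/P) * sum = 6021.973894 / 1098.585897 = 5.481569

Answer: Convexity = 5.4816


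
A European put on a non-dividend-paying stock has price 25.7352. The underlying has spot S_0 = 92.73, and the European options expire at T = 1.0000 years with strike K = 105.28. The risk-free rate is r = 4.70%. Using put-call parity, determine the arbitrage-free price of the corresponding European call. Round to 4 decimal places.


Answer: Call price = 18.0189

Derivation:
Put-call parity: C - P = S_0 * exp(-qT) - K * exp(-rT).
S_0 * exp(-qT) = 92.7300 * 1.00000000 = 92.73000000
K * exp(-rT) = 105.2800 * 0.95408740 = 100.44632122
C = P + S*exp(-qT) - K*exp(-rT)
C = 25.7352 + 92.73000000 - 100.44632122 = 18.0189


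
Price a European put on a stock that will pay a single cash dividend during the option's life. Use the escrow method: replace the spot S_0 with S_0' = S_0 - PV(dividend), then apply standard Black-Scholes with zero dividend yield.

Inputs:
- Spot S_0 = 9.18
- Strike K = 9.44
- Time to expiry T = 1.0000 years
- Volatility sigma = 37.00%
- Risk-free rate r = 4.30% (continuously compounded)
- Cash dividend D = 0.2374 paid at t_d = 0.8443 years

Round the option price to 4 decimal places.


Answer: Price = 1.3668

Derivation:
PV(D) = D * exp(-r * t_d) = 0.2374 * 0.96434622 = 0.22893579
S_0' = S_0 - PV(D) = 9.1800 - 0.22893579 = 8.95106421
d1 = (ln(S_0'/K) + (r + sigma^2/2)*T) / (sigma*sqrt(T)) = 0.15747689
d2 = d1 - sigma*sqrt(T) = -0.21252311
exp(-rT) = 0.95791139
N(-d1) = 0.43743451; N(-d2) = 0.58415052
P = K * exp(-rT) * N(-d2) - S_0' * N(-d1) = 9.4400 * 0.95791139 * 0.58415052 - 8.95106421 * 0.43743451 = 1.3668


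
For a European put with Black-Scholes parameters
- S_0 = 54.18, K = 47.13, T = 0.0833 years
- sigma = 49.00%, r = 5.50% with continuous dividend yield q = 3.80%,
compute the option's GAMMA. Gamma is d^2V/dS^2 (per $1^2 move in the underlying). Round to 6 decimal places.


Answer: Gamma = 0.029391

Derivation:
d1 = 1.0664380579; d2 = 0.9250155349
phi(d1) = 0.2259179048; exp(-qT) = 0.9968396046; exp(-rT) = 0.9954289791
Gamma = exp(-qT) * phi(d1) / (S * sigma * sqrt(T)) = 0.9968396046 * 0.2259179048 / (54.1800 * 0.4900 * 0.2886173938) = 0.029391


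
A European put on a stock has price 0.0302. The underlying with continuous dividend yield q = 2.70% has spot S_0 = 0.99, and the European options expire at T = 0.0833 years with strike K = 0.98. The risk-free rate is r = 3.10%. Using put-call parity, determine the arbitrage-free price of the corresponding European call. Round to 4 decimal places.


Answer: Call price = 0.0405

Derivation:
Put-call parity: C - P = S_0 * exp(-qT) - K * exp(-rT).
S_0 * exp(-qT) = 0.9900 * 0.99775343 = 0.98777589
K * exp(-rT) = 0.9800 * 0.99742103 = 0.97747261
C = P + S*exp(-qT) - K*exp(-rT)
C = 0.0302 + 0.98777589 - 0.97747261 = 0.0405


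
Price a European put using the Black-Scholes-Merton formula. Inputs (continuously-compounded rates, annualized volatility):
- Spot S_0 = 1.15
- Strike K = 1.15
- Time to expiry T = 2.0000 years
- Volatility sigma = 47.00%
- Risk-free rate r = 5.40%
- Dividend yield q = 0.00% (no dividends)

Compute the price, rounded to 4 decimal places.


Answer: Price = 0.2288

Derivation:
d1 = (ln(S/K) + (r - q + 0.5*sigma^2) * T) / (sigma * sqrt(T)) = 0.49482430
d2 = d1 - sigma * sqrt(T) = -0.16985608
exp(-rT) = 0.89762760; exp(-qT) = 1.00000000
P = K * exp(-rT) * N(-d2) - S_0 * exp(-qT) * N(-d1)
N(-d1) = 0.31036208; N(-d2) = 0.56743834
P = 1.1500 * 0.89762760 * 0.56743834 - 1.1500 * 1.00000000 * 0.31036208 = 0.2288


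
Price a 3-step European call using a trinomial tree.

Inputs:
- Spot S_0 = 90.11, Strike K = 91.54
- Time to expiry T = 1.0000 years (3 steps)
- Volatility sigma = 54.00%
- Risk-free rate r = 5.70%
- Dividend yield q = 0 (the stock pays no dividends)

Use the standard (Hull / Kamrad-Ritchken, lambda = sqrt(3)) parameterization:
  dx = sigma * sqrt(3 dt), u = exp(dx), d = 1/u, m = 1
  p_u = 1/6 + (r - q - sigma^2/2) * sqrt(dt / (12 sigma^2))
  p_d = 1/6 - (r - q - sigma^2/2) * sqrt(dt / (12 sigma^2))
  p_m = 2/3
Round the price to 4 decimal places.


dt = T/N = 0.333333; dx = sigma*sqrt(3*dt) = 0.540000
u = exp(dx) = 1.716007; d = 1/u = 0.582748
p_u = 0.139259, p_m = 0.666667, p_d = 0.194074
Discount per step: exp(-r*dt) = 0.981179
Stock lattice S(k, j) with j the centered position index:
  k=0: S(0,+0) = 90.1100
  k=1: S(1,-1) = 52.5114; S(1,+0) = 90.1100; S(1,+1) = 154.6294
  k=2: S(2,-2) = 30.6010; S(2,-1) = 52.5114; S(2,+0) = 90.1100; S(2,+1) = 154.6294; S(2,+2) = 265.3451
  k=3: S(3,-3) = 17.8327; S(3,-2) = 30.6010; S(3,-1) = 52.5114; S(3,+0) = 90.1100; S(3,+1) = 154.6294; S(3,+2) = 265.3451; S(3,+3) = 455.3340
Terminal payoffs V(N, j) = max(S_T - K, 0):
  V(3,-3) = 0.000000; V(3,-2) = 0.000000; V(3,-1) = 0.000000; V(3,+0) = 0.000000; V(3,+1) = 63.089378; V(3,+2) = 173.805074; V(3,+3) = 363.793968
Backward induction: V(k, j) = exp(-r*dt) * [p_u * V(k+1, j+1) + p_m * V(k+1, j) + p_d * V(k+1, j-1)]
  V(2,-2) = exp(-r*dt) * [p_u*0.000000 + p_m*0.000000 + p_d*0.000000] = 0.000000
  V(2,-1) = exp(-r*dt) * [p_u*0.000000 + p_m*0.000000 + p_d*0.000000] = 0.000000
  V(2,+0) = exp(-r*dt) * [p_u*63.089378 + p_m*0.000000 + p_d*0.000000] = 8.620426
  V(2,+1) = exp(-r*dt) * [p_u*173.805074 + p_m*63.089378 + p_d*0.000000] = 65.016429
  V(2,+2) = exp(-r*dt) * [p_u*363.793968 + p_m*173.805074 + p_d*63.089378] = 175.411067
  V(1,-1) = exp(-r*dt) * [p_u*8.620426 + p_m*0.000000 + p_d*0.000000] = 1.177880
  V(1,+0) = exp(-r*dt) * [p_u*65.016429 + p_m*8.620426 + p_d*0.000000] = 14.522525
  V(1,+1) = exp(-r*dt) * [p_u*175.411067 + p_m*65.016429 + p_d*8.620426] = 68.137905
  V(0,+0) = exp(-r*dt) * [p_u*68.137905 + p_m*14.522525 + p_d*1.177880] = 19.034010

Answer: Price = V(0,0) = 19.0340


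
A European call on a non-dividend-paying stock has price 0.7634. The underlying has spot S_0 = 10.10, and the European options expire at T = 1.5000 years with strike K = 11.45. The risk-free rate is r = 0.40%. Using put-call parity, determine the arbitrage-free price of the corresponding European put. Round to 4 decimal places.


Answer: Put price = 2.0449

Derivation:
Put-call parity: C - P = S_0 * exp(-qT) - K * exp(-rT).
S_0 * exp(-qT) = 10.1000 * 1.00000000 = 10.10000000
K * exp(-rT) = 11.4500 * 0.99401796 = 11.38150569
P = C - S*exp(-qT) + K*exp(-rT)
P = 0.7634 - 10.10000000 + 11.38150569 = 2.0449


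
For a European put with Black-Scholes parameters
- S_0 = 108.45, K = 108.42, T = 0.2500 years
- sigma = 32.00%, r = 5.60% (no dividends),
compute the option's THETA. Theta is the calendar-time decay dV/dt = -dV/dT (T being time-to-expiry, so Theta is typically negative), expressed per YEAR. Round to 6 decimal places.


Answer: Theta = -10.676545

Derivation:
d1 = 0.1692291465; d2 = 0.0092291465
phi(d1) = 0.3932704306; exp(-qT) = 1.0000000000; exp(-rT) = 0.9860975443
Theta = -S*exp(-qT)*phi(d1)*sigma/(2*sqrt(T)) + r*K*exp(-rT)*N(-d2) - q*S*exp(-qT)*N(-d1)
N(-d1) = 0.4328082024; N(-d2) = 0.4963181555; sqrt(T) = 0.5000000000
Term 1 = -108.4500 * 1.0000000000 * 0.3932704306 * 0.3200 / (2 * 0.5000000000) = -13.6480570235
Term 2 = 0.0560 * 108.4200 * 0.9860975443 * 0.4963181555 = 2.9715118695
Term 3 = 0 (no dividend yield, q = 0)
Theta = -13.6480570235 + (2.9715118695) + (0.0000000000) = -10.676545


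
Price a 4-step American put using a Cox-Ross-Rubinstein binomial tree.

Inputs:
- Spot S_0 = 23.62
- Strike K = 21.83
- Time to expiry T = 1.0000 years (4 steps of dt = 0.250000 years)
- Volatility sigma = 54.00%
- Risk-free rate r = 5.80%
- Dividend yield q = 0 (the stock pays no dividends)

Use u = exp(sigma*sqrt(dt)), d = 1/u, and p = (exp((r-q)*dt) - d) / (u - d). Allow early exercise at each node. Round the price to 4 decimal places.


Answer: Price = V(0,0) = 3.3918

Derivation:
dt = T/N = 0.250000
u = exp(sigma*sqrt(dt)) = 1.309964; d = 1/u = 0.763379
p = (exp((r-q)*dt) - d) / (u - d) = 0.459629
Discount per step: exp(-r*dt) = 0.985605
Stock lattice S(k, i) with i counting down-moves:
  k=0: S(0,0) = 23.6200
  k=1: S(1,0) = 30.9414; S(1,1) = 18.0310
  k=2: S(2,0) = 40.5321; S(2,1) = 23.6200; S(2,2) = 13.7645
  k=3: S(3,0) = 53.0956; S(3,1) = 30.9414; S(3,2) = 18.0310; S(3,3) = 10.5075
  k=4: S(4,0) = 69.5533; S(4,1) = 40.5321; S(4,2) = 23.6200; S(4,3) = 13.7645; S(4,4) = 8.0212
Terminal payoffs V(N, i) = max(K - S_T, 0):
  V(4,0) = 0.000000; V(4,1) = 0.000000; V(4,2) = 0.000000; V(4,3) = 8.065486; V(4,4) = 13.808754
Backward induction: V(k, i) = exp(-r*dt) * [p * V(k+1, i) + (1-p) * V(k+1, i+1)]; then take max(V_cont, immediate exercise) for American.
  V(3,0) = exp(-r*dt) * [p*0.000000 + (1-p)*0.000000] = 0.000000; exercise = 0.000000; V(3,0) = max -> 0.000000
  V(3,1) = exp(-r*dt) * [p*0.000000 + (1-p)*0.000000] = 0.000000; exercise = 0.000000; V(3,1) = max -> 0.000000
  V(3,2) = exp(-r*dt) * [p*0.000000 + (1-p)*8.065486] = 4.295617; exercise = 3.798976; V(3,2) = max -> 4.295617
  V(3,3) = exp(-r*dt) * [p*8.065486 + (1-p)*13.808754] = 11.008201; exercise = 11.322452; V(3,3) = max -> 11.322452
  V(2,0) = exp(-r*dt) * [p*0.000000 + (1-p)*0.000000] = 0.000000; exercise = 0.000000; V(2,0) = max -> 0.000000
  V(2,1) = exp(-r*dt) * [p*0.000000 + (1-p)*4.295617] = 2.287813; exercise = 0.000000; V(2,1) = max -> 2.287813
  V(2,2) = exp(-r*dt) * [p*4.295617 + (1-p)*11.322452] = 7.976219; exercise = 8.065486; V(2,2) = max -> 8.065486
  V(1,0) = exp(-r*dt) * [p*0.000000 + (1-p)*2.287813] = 1.218472; exercise = 0.000000; V(1,0) = max -> 1.218472
  V(1,1) = exp(-r*dt) * [p*2.287813 + (1-p)*8.065486] = 5.332024; exercise = 3.798976; V(1,1) = max -> 5.332024
  V(0,0) = exp(-r*dt) * [p*1.218472 + (1-p)*5.332024] = 3.391778; exercise = 0.000000; V(0,0) = max -> 3.391778


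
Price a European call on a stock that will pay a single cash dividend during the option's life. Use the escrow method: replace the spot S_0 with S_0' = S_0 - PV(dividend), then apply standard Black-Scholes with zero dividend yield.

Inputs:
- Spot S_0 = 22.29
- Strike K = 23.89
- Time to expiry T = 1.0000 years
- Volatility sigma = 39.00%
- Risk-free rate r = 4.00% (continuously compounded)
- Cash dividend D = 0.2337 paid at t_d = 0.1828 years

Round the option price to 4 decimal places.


PV(D) = D * exp(-r * t_d) = 0.2337 * 0.99271467 = 0.23199742
S_0' = S_0 - PV(D) = 22.2900 - 0.23199742 = 22.05800258
d1 = (ln(S_0'/K) + (r + sigma^2/2)*T) / (sigma*sqrt(T)) = 0.09298847
d2 = d1 - sigma*sqrt(T) = -0.29701153
exp(-rT) = 0.96078944
N(d1) = 0.53704364; N(d2) = 0.38322885
C = S_0' * N(d1) - K * exp(-rT) * N(d2) = 22.05800258 * 0.53704364 - 23.8900 * 0.96078944 * 0.38322885 = 3.0498

Answer: Price = 3.0498


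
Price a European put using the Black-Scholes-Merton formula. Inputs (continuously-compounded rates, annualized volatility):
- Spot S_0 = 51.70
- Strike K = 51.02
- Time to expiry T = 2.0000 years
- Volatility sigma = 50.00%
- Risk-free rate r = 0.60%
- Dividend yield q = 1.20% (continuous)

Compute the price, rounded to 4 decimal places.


Answer: Price = 13.9074

Derivation:
d1 = (ln(S/K) + (r - q + 0.5*sigma^2) * T) / (sigma * sqrt(T)) = 0.35530711
d2 = d1 - sigma * sqrt(T) = -0.35179967
exp(-rT) = 0.98807171; exp(-qT) = 0.97628571
P = K * exp(-rT) * N(-d2) - S_0 * exp(-qT) * N(-d1)
N(-d1) = 0.36117976; N(-d2) = 0.63750575
P = 51.0200 * 0.98807171 * 0.63750575 - 51.7000 * 0.97628571 * 0.36117976 = 13.9074


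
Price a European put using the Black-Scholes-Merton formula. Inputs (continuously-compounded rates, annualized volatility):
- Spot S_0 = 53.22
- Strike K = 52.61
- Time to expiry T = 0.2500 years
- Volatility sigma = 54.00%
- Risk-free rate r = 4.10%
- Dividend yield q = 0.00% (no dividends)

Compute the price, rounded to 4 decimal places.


d1 = (ln(S/K) + (r - q + 0.5*sigma^2) * T) / (sigma * sqrt(T)) = 0.21565944
d2 = d1 - sigma * sqrt(T) = -0.05434056
exp(-rT) = 0.98980235; exp(-qT) = 1.00000000
P = K * exp(-rT) * N(-d2) - S_0 * exp(-qT) * N(-d1)
N(-d1) = 0.41462661; N(-d2) = 0.52166808
P = 52.6100 * 0.98980235 * 0.52166808 - 53.2200 * 1.00000000 * 0.41462661 = 5.0987

Answer: Price = 5.0987


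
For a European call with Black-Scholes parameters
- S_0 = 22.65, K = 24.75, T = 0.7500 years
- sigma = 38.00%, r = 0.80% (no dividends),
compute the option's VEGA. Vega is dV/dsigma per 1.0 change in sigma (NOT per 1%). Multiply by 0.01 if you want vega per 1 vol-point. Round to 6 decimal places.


d1 = -0.0866500566; d2 = -0.4157397100
phi(d1) = 0.3974474125; exp(-qT) = 1.0000000000; exp(-rT) = 0.9940179641
Vega = S * exp(-qT) * phi(d1) * sqrt(T) = 22.6500 * 1.0000000000 * 0.3974474125 * 0.8660254038 = 7.796120

Answer: Vega = 7.796120


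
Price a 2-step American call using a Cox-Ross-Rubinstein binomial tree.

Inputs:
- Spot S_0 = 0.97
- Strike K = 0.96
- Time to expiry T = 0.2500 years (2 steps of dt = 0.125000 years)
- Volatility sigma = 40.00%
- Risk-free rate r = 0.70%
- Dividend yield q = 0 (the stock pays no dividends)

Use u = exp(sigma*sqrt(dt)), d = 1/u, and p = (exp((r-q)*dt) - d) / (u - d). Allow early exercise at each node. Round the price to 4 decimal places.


dt = T/N = 0.125000
u = exp(sigma*sqrt(dt)) = 1.151910; d = 1/u = 0.868123
p = (exp((r-q)*dt) - d) / (u - d) = 0.467788
Discount per step: exp(-r*dt) = 0.999125
Stock lattice S(k, i) with i counting down-moves:
  k=0: S(0,0) = 0.9700
  k=1: S(1,0) = 1.1174; S(1,1) = 0.8421
  k=2: S(2,0) = 1.2871; S(2,1) = 0.9700; S(2,2) = 0.7310
Terminal payoffs V(N, i) = max(S_T - K, 0):
  V(2,0) = 0.327090; V(2,1) = 0.010000; V(2,2) = 0.000000
Backward induction: V(k, i) = exp(-r*dt) * [p * V(k+1, i) + (1-p) * V(k+1, i+1)]; then take max(V_cont, immediate exercise) for American.
  V(1,0) = exp(-r*dt) * [p*0.327090 + (1-p)*0.010000] = 0.158192; exercise = 0.157353; V(1,0) = max -> 0.158192
  V(1,1) = exp(-r*dt) * [p*0.010000 + (1-p)*0.000000] = 0.004674; exercise = 0.000000; V(1,1) = max -> 0.004674
  V(0,0) = exp(-r*dt) * [p*0.158192 + (1-p)*0.004674] = 0.076421; exercise = 0.010000; V(0,0) = max -> 0.076421

Answer: Price = V(0,0) = 0.0764
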